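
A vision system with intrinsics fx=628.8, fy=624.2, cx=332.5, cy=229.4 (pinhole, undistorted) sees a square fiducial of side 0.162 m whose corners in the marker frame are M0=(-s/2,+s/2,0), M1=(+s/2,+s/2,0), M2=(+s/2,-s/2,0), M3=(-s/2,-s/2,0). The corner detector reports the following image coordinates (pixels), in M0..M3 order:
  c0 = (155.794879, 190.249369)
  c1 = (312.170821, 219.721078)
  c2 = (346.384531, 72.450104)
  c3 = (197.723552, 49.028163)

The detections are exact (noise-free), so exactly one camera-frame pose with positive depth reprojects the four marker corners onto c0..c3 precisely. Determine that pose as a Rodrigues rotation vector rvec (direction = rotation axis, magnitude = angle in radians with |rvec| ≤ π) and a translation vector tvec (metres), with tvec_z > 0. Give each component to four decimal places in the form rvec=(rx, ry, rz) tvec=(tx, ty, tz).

Intrinsics K: fx=628.8, fy=624.2, cx=332.5, cy=229.4
Marker side s = 0.162 m; corners in marker frame (Z=0):
  M0 = (-0.0810, +0.0810, 0)
  M1 = (+0.0810, +0.0810, 0)
  M2 = (+0.0810, -0.0810, 0)
  M3 = (-0.0810, -0.0810, 0)
Detected image corners:
  c0 = (155.794879, 190.249369) px
  c1 = (312.170821, 219.721078) px
  c2 = (346.384531, 72.450104) px
  c3 = (197.723552, 49.028163) px
Planar DLT: solve 8×8 A·h = b for H (H[2,2]=1):
  H  [+891.99007 -326.56119 +252.38306]
  H  [+137.08857 +842.23591 +130.55034]
  H  [-0.19282 -0.36038 +1.00000]
B = K⁻¹H; ‖b₁‖=1.559981, ‖b₂‖=1.559981; λ = 2/(‖b₁‖+‖b₂‖) = 0.641034, sign → tz>0 ⇒ λ=+0.641034
r₁ = λ·B[:,0] = (+0.97470,+0.18621,-0.12360); r₂ = λ·B[:,1] = (-0.21076,+0.94985,-0.23101)
r₃ = r₁×r₂ = (+0.07439,+0.25122,+0.96507); SVD([r₁ r₂ r₃]) → R = UVᵀ:
  R  [+0.97470 -0.21076 +0.07439]
  R  [+0.18621 +0.94985 +0.25122]
  R  [-0.12360 -0.23101 +0.96507]
t = (-0.08168, -0.10152, +0.64103) m
tr R = 2.889620; θ = arccos((tr R − 1)/2) = 0.333781 rad = 19.124°
axis k = ((R−Rᵀ)₃₂, (R−Rᵀ)₁₃, (R−Rᵀ)₂₁) / (2 sinθ) = (-0.735969, +0.302168, +0.605842)
rvec = θ·k = (-0.245653, +0.100858, +0.202219)

rvec=(-0.2457, 0.1009, 0.2022) tvec=(-0.0817, -0.1015, 0.6410)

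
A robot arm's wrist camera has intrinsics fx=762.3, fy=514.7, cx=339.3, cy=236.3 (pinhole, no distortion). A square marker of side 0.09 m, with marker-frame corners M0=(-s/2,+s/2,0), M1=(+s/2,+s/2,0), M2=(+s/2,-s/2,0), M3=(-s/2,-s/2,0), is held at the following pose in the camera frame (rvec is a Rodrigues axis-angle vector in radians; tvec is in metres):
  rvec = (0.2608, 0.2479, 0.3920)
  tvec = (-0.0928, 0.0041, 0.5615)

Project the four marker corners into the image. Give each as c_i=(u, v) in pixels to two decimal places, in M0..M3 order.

Intrinsics K: fx=762.3, fy=514.7, cx=339.3, cy=236.3
Marker side s = 0.09 m; corners in marker frame (Z=0):
  M0 = (-0.0450, +0.0450, 0)
  M1 = (+0.0450, +0.0450, 0)
  M2 = (+0.0450, -0.0450, 0)
  M3 = (-0.0450, -0.0450, 0)
rvec = (0.2608, 0.2479, 0.3920), |rvec| = θ = 0.53210 rad = 30.487°
Rodrigues: sinθ=0.50735, 1−cosθ=0.13826; R = I + sinθ·[k]× + (1−cosθ)·[k]×²:
    [+0.89495 -0.34219 +0.28629]
    [+0.40533 +0.89175 -0.20121]
    [-0.18644 +0.29612 +0.93678]
t = (-0.0928, 0.0041, 0.5615) m
M0: Pc = R·M0+t = (-0.14847, +0.02599, +0.58322); u = 762.3·(-0.14847)/0.58322 + 339.3 = 145.2381, v = 514.7·(+0.02599)/0.58322 + 236.3 = 259.2357
M1: Pc = R·M1+t = (-0.06793, +0.06247, +0.56644); u = 762.3·(-0.06793)/0.56644 + 339.3 = 247.8867, v = 514.7·(+0.06247)/0.56644 + 236.3 = 293.0632
M2: Pc = R·M2+t = (-0.03713, -0.01779, +0.53978); u = 762.3·(-0.03713)/0.53978 + 339.3 = 286.8661, v = 514.7·(-0.01779)/0.53978 + 236.3 = 219.3379
M3: Pc = R·M3+t = (-0.11767, -0.05427, +0.55656); u = 762.3·(-0.11767)/0.55656 + 339.3 = 178.1271, v = 514.7·(-0.05427)/0.55656 + 236.3 = 186.1133

c0=(145.24, 259.24) c1=(247.89, 293.06) c2=(286.87, 219.34) c3=(178.13, 186.11)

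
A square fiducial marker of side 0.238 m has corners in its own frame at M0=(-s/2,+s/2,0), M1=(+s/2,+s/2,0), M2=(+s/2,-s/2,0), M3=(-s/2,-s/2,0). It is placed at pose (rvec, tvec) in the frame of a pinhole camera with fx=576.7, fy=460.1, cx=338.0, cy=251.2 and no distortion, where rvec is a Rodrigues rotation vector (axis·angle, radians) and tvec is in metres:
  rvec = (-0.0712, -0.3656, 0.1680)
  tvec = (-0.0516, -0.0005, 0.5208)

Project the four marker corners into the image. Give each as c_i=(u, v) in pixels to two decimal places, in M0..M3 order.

c0=(117.10, 345.30) c1=(379.89, 366.12) c2=(414.14, 173.82) c3=(169.83, 121.41)

Intrinsics K: fx=576.7, fy=460.1, cx=338.0, cy=251.2
Marker side s = 0.238 m; corners in marker frame (Z=0):
  M0 = (-0.1190, +0.1190, 0)
  M1 = (+0.1190, +0.1190, 0)
  M2 = (+0.1190, -0.1190, 0)
  M3 = (-0.1190, -0.1190, 0)
rvec = (-0.0712, -0.3656, 0.1680), |rvec| = θ = 0.40860 rad = 23.411°
Rodrigues: sinθ=0.39733, 1−cosθ=0.08232; R = I + sinθ·[k]× + (1−cosθ)·[k]×²:
    [+0.92018 -0.15053 -0.36141]
    [+0.17620 +0.98358 +0.03895]
    [+0.34961 -0.09952 +0.93159]
t = (-0.0516, -0.0005, 0.5208) m
M0: Pc = R·M0+t = (-0.17901, +0.09558, +0.46735); u = 576.7·(-0.17901)/0.46735 + 338.0 = 117.1021, v = 460.1·(+0.09558)/0.46735 + 251.2 = 345.2954
M1: Pc = R·M1+t = (+0.03999, +0.13751, +0.55056); u = 576.7·(+0.03999)/0.55056 + 338.0 = 379.8866, v = 460.1·(+0.13751)/0.55056 + 251.2 = 366.1196
M2: Pc = R·M2+t = (+0.07581, -0.09658, +0.57425); u = 576.7·(+0.07581)/0.57425 + 338.0 = 414.1378, v = 460.1·(-0.09658)/0.57425 + 251.2 = 173.8189
M3: Pc = R·M3+t = (-0.14319, -0.13851, +0.49104); u = 576.7·(-0.14319)/0.49104 + 338.0 = 169.8330, v = 460.1·(-0.13851)/0.49104 + 251.2 = 121.4132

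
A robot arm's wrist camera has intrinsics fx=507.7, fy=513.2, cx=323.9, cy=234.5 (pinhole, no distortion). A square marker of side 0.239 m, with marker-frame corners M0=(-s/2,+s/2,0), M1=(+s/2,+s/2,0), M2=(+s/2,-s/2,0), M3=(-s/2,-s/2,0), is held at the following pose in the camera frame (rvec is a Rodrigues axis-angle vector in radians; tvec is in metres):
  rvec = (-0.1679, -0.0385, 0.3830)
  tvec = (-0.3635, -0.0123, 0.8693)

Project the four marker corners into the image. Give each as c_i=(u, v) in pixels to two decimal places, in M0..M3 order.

Intrinsics K: fx=507.7, fy=513.2, cx=323.9, cy=234.5
Marker side s = 0.239 m; corners in marker frame (Z=0):
  M0 = (-0.1195, +0.1195, 0)
  M1 = (+0.1195, +0.1195, 0)
  M2 = (+0.1195, -0.1195, 0)
  M3 = (-0.1195, -0.1195, 0)
rvec = (-0.1679, -0.0385, 0.3830), |rvec| = θ = 0.41995 rad = 24.062°
Rodrigues: sinθ=0.40772, 1−cosθ=0.08689; R = I + sinθ·[k]× + (1−cosθ)·[k]×²:
    [+0.92700 -0.36866 -0.06906]
    [+0.37503 +0.91384 +0.15574]
    [+0.00570 -0.17027 +0.98538]
t = (-0.3635, -0.0123, 0.8693) m
M0: Pc = R·M0+t = (-0.51833, +0.05209, +0.84827); u = 507.7·(-0.51833)/0.84827 + 323.9 = 13.6735, v = 513.2·(+0.05209)/0.84827 + 234.5 = 266.0130
M1: Pc = R·M1+t = (-0.29678, +0.14172, +0.84963); u = 507.7·(-0.29678)/0.84963 + 323.9 = 146.5595, v = 513.2·(+0.14172)/0.84963 + 234.5 = 320.1020
M2: Pc = R·M2+t = (-0.20867, -0.07669, +0.89033); u = 507.7·(-0.20867)/0.89033 + 323.9 = 204.9085, v = 513.2·(-0.07669)/0.89033 + 234.5 = 190.2957
M3: Pc = R·M3+t = (-0.43022, -0.16632, +0.88897); u = 507.7·(-0.43022)/0.88897 + 323.9 = 78.1951, v = 513.2·(-0.16632)/0.88897 + 234.5 = 138.4840

c0=(13.67, 266.01) c1=(146.56, 320.10) c2=(204.91, 190.30) c3=(78.20, 138.48)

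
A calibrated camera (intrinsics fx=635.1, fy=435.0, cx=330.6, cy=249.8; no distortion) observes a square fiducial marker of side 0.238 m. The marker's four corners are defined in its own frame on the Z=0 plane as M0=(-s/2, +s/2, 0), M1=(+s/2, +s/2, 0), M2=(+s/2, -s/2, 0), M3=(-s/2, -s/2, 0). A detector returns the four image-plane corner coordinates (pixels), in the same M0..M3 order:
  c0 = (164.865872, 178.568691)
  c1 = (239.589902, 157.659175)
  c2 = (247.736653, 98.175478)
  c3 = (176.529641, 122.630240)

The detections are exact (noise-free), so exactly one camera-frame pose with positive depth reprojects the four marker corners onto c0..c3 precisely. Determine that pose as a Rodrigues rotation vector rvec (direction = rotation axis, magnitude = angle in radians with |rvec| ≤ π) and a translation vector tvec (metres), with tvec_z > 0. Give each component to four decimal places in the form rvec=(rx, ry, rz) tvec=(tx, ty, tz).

Intrinsics K: fx=635.1, fy=435.0, cx=330.6, cy=249.8
Marker side s = 0.238 m; corners in marker frame (Z=0):
  M0 = (-0.1190, +0.1190, 0)
  M1 = (+0.1190, +0.1190, 0)
  M2 = (+0.1190, -0.1190, 0)
  M3 = (-0.1190, -0.1190, 0)
Detected image corners:
  c0 = (164.865872, 178.568691) px
  c1 = (239.589902, 157.659175) px
  c2 = (247.736653, 98.175478) px
  c3 = (176.529641, 122.630240) px
Planar DLT: solve 8×8 A·h = b for H (H[2,2]=1):
  H  [+232.44639 -93.92535 +205.77963]
  H  [-145.20538 +207.21976 +138.87812]
  H  [-0.35675 -0.25095 +1.00000]
B = K⁻¹H; ‖b₁‖=0.669530, ‖b₂‖=0.669530; λ = 2/(‖b₁‖+‖b₂‖) = 1.493586, sign → tz>0 ⇒ λ=+1.493586
r₁ = λ·B[:,0] = (+0.82402,-0.19259,-0.53283); r₂ = λ·B[:,1] = (-0.02577,+0.92674,-0.37482)
r₃ = r₁×r₂ = (+0.56598,+0.32259,+0.75868); SVD([r₁ r₂ r₃]) → R = UVᵀ:
  R  [+0.82402 -0.02577 +0.56598]
  R  [-0.19259 +0.92674 +0.32259]
  R  [-0.53283 -0.37482 +0.75868]
t = (-0.29354, -0.38085, +1.49359) m
tr R = 2.509437; θ = arccos((tr R − 1)/2) = 0.715571 rad = 40.999°
axis k = ((R−Rᵀ)₃₂, (R−Rᵀ)₁₃, (R−Rᵀ)₂₁) / (2 sinθ) = (-0.531527, +0.837446, -0.127135)
rvec = θ·k = (-0.380346, +0.599252, -0.090974)

rvec=(-0.3803, 0.5993, -0.0910) tvec=(-0.2935, -0.3809, 1.4936)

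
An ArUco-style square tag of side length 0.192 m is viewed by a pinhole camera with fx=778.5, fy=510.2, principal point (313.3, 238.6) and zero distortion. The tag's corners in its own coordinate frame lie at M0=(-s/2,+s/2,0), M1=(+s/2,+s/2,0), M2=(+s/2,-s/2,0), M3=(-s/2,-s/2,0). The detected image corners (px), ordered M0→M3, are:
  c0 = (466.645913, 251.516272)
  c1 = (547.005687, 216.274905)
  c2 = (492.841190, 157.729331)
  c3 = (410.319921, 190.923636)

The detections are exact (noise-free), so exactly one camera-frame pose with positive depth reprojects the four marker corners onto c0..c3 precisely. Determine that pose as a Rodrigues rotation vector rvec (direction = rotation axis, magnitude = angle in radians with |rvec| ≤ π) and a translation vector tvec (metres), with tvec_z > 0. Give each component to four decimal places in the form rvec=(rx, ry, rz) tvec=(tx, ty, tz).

Intrinsics K: fx=778.5, fy=510.2, cx=313.3, cy=238.6
Marker side s = 0.192 m; corners in marker frame (Z=0):
  M0 = (-0.0960, +0.0960, 0)
  M1 = (+0.0960, +0.0960, 0)
  M2 = (+0.0960, -0.0960, 0)
  M3 = (-0.0960, -0.0960, 0)
Detected image corners:
  c0 = (466.645913, 251.516272) px
  c1 = (547.005687, 216.274905) px
  c2 = (492.841190, 157.729331) px
  c3 = (410.319921, 190.923636) px
Planar DLT: solve 8×8 A·h = b for H (H[2,2]=1):
  H  [+513.26334 +293.43558 +479.96212]
  H  [-140.27277 +312.63122 +203.84026]
  H  [+0.18593 +0.01210 +1.00000]
B = K⁻¹H; ‖b₁‖=0.712139, ‖b₂‖=0.712139; λ = 2/(‖b₁‖+‖b₂‖) = 1.404220, sign → tz>0 ⇒ λ=+1.404220
r₁ = λ·B[:,0] = (+0.82072,-0.50817,+0.26109); r₂ = λ·B[:,1] = (+0.52244,+0.85250,+0.01700)
r₃ = r₁×r₂ = (-0.23122,+0.12246,+0.96516); SVD([r₁ r₂ r₃]) → R = UVᵀ:
  R  [+0.82072 +0.52244 -0.23122]
  R  [-0.50817 +0.85250 +0.12246]
  R  [+0.26109 +0.01700 +0.96516]
t = (+0.30062, -0.09567, +1.40422) m
tr R = 2.638393; θ = arccos((tr R − 1)/2) = 0.610788 rad = 34.996°
axis k = ((R−Rᵀ)₃₂, (R−Rᵀ)₁₃, (R−Rᵀ)₂₁) / (2 sinθ) = (-0.091942, -0.429209, -0.898514)
rvec = θ·k = (-0.056157, -0.262156, -0.548801)

rvec=(-0.0562, -0.2622, -0.5488) tvec=(0.3006, -0.0957, 1.4042)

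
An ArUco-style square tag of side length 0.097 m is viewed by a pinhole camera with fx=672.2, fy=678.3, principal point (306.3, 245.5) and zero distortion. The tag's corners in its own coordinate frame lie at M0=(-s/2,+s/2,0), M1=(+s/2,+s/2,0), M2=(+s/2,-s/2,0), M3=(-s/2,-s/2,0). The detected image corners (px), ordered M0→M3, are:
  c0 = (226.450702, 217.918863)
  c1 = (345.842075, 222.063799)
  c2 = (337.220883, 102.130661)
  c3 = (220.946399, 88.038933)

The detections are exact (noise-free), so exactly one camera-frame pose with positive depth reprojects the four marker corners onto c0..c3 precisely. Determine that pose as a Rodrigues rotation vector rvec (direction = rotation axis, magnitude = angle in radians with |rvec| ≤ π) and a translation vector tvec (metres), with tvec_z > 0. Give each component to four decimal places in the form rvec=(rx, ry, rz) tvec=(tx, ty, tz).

rvec=(-0.1761, -0.4439, -0.0239) tvec=(-0.0161, -0.0665, 0.5082)

Intrinsics K: fx=672.2, fy=678.3, cx=306.3, cy=245.5
Marker side s = 0.097 m; corners in marker frame (Z=0):
  M0 = (-0.0485, +0.0485, 0)
  M1 = (+0.0485, +0.0485, 0)
  M2 = (+0.0485, -0.0485, 0)
  M3 = (-0.0485, -0.0485, 0)
Detected image corners:
  c0 = (226.450702, 217.918863) px
  c1 = (345.842075, 222.063799) px
  c2 = (337.220883, 102.130661) px
  c3 = (220.946399, 88.038933) px
Planar DLT: solve 8×8 A·h = b for H (H[2,2]=1):
  H  [+1453.20887 -17.90544 +284.97296]
  H  [+227.85945 +1234.66066 +156.74548]
  H  [+0.84457 -0.32332 +1.00000]
B = K⁻¹H; ‖b₁‖=1.967749, ‖b₂‖=1.967749; λ = 2/(‖b₁‖+‖b₂‖) = 0.508195, sign → tz>0 ⇒ λ=+0.508195
r₁ = λ·B[:,0] = (+0.90308,+0.01537,+0.42921); r₂ = λ·B[:,1] = (+0.06133,+0.98450,-0.16431)
r₃ = r₁×r₂ = (-0.42508,+0.17471,+0.88814); SVD([r₁ r₂ r₃]) → R = UVᵀ:
  R  [+0.90308 +0.06133 -0.42508]
  R  [+0.01537 +0.98450 +0.17471]
  R  [+0.42921 -0.16431 +0.88814]
t = (-0.01612, -0.06650, +0.50819) m
tr R = 2.775711; θ = arccos((tr R − 1)/2) = 0.478133 rad = 27.395°
axis k = ((R−Rᵀ)₃₂, (R−Rᵀ)₁₃, (R−Rᵀ)₂₁) / (2 sinθ) = (-0.368401, -0.928324, -0.049945)
rvec = θ·k = (-0.176145, -0.443863, -0.023881)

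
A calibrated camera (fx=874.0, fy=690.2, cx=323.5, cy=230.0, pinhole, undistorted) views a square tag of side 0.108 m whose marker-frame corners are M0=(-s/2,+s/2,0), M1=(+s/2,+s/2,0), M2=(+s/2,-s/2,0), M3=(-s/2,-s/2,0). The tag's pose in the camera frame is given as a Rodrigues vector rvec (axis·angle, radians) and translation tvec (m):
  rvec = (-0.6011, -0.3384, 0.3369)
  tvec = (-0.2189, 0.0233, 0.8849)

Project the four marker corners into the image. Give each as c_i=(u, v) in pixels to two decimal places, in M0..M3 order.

c0=(34.41, 265.62) c1=(139.39, 299.33) c2=(173.34, 232.37) c3=(76.69, 199.38)

Intrinsics K: fx=874.0, fy=690.2, cx=323.5, cy=230.0
Marker side s = 0.108 m; corners in marker frame (Z=0):
  M0 = (-0.0540, +0.0540, 0)
  M1 = (+0.0540, +0.0540, 0)
  M2 = (+0.0540, -0.0540, 0)
  M3 = (-0.0540, -0.0540, 0)
rvec = (-0.6011, -0.3384, 0.3369), |rvec| = θ = 0.76768 rad = 43.985°
Rodrigues: sinθ=0.69447, 1−cosθ=0.28048; R = I + sinθ·[k]× + (1−cosθ)·[k]×²:
    [+0.89148 -0.20796 -0.40251]
    [+0.40158 +0.77402 +0.48952]
    [+0.20975 -0.59803 +0.77354]
t = (-0.2189, 0.0233, 0.8849) m
M0: Pc = R·M0+t = (-0.27827, +0.04341, +0.84128); u = 874.0·(-0.27827)/0.84128 + 323.5 = 34.4072, v = 690.2·(+0.04341)/0.84128 + 230.0 = 265.6159
M1: Pc = R·M1+t = (-0.18199, +0.08678, +0.86393); u = 874.0·(-0.18199)/0.86393 + 323.5 = 139.3894, v = 690.2·(+0.08678)/0.86393 + 230.0 = 299.3309
M2: Pc = R·M2+t = (-0.15953, +0.00319, +0.92852); u = 874.0·(-0.15953)/0.92852 + 323.5 = 173.3371, v = 690.2·(+0.00319)/0.92852 + 230.0 = 232.3698
M3: Pc = R·M3+t = (-0.25581, -0.04018, +0.90587); u = 874.0·(-0.25581)/0.90587 + 323.5 = 76.6890, v = 690.2·(-0.04018)/0.90587 + 230.0 = 199.3842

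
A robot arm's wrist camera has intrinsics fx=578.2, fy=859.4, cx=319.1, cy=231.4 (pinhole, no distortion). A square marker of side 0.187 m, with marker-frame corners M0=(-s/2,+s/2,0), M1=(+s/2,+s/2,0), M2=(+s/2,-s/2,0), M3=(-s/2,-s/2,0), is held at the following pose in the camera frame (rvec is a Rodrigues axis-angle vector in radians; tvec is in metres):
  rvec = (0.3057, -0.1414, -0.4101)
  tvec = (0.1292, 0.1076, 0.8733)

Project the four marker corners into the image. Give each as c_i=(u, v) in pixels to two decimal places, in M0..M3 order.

c0=(369.99, 449.72) c1=(477.11, 373.62) c2=(441.17, 218.77) c3=(325.80, 297.76)

Intrinsics K: fx=578.2, fy=859.4, cx=319.1, cy=231.4
Marker side s = 0.187 m; corners in marker frame (Z=0):
  M0 = (-0.0935, +0.0935, 0)
  M1 = (+0.0935, +0.0935, 0)
  M2 = (+0.0935, -0.0935, 0)
  M3 = (-0.0935, -0.0935, 0)
rvec = (0.3057, -0.1414, -0.4101), |rvec| = θ = 0.53069 rad = 30.406°
Rodrigues: sinθ=0.50613, 1−cosθ=0.13754; R = I + sinθ·[k]× + (1−cosθ)·[k]×²:
    [+0.90810 +0.37001 -0.19608]
    [-0.41223 +0.87222 -0.26323]
    [+0.07363 +0.31987 +0.94460]
t = (0.1292, 0.1076, 0.8733) m
M0: Pc = R·M0+t = (+0.07889, +0.22770, +0.89632); u = 578.2·(+0.07889)/0.89632 + 319.1 = 369.9894, v = 859.4·(+0.22770)/0.89632 + 231.4 = 449.7167
M1: Pc = R·M1+t = (+0.24870, +0.15061, +0.91009); u = 578.2·(+0.24870)/0.91009 + 319.1 = 477.1061, v = 859.4·(+0.15061)/0.91009 + 231.4 = 373.6204
M2: Pc = R·M2+t = (+0.17951, -0.01250, +0.85028); u = 578.2·(+0.17951)/0.85028 + 319.1 = 441.1703, v = 859.4·(-0.01250)/0.85028 + 231.4 = 218.7694
M3: Pc = R·M3+t = (+0.00970, +0.06459, +0.83651); u = 578.2·(+0.00970)/0.83651 + 319.1 = 325.8025, v = 859.4·(+0.06459)/0.83651 + 231.4 = 297.7582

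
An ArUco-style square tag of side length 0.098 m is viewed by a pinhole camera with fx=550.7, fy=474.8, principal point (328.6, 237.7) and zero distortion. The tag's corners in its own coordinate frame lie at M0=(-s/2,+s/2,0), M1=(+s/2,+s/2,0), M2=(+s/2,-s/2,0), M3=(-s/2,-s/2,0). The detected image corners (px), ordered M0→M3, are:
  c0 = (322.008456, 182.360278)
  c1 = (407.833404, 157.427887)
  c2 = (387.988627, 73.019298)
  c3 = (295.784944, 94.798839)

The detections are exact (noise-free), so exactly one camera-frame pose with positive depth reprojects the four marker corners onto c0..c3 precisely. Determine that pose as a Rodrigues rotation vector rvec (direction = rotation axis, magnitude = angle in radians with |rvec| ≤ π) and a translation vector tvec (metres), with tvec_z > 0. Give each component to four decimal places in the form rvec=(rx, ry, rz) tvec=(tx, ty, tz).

Intrinsics K: fx=550.7, fy=474.8, cx=328.6, cy=237.7
Marker side s = 0.098 m; corners in marker frame (Z=0):
  M0 = (-0.0490, +0.0490, 0)
  M1 = (+0.0490, +0.0490, 0)
  M2 = (+0.0490, -0.0490, 0)
  M3 = (-0.0490, -0.0490, 0)
Detected image corners:
  c0 = (322.008456, 182.360278) px
  c1 = (407.833404, 157.427887) px
  c2 = (387.988627, 73.019298) px
  c3 = (295.784944, 94.798839) px
Planar DLT: solve 8×8 A·h = b for H (H[2,2]=1):
  H  [+1096.49238 +443.66465 +354.90547]
  H  [-170.88050 +952.19562 +127.84403]
  H  [+0.53516 +0.59274 +1.00000]
B = K⁻¹H; ‖b₁‖=1.864225, ‖b₂‖=1.864225; λ = 2/(‖b₁‖+‖b₂‖) = 0.536416, sign → tz>0 ⇒ λ=+0.536416
r₁ = λ·B[:,0] = (+0.89676,-0.33677,+0.28707); r₂ = λ·B[:,1] = (+0.24244,+0.91659,+0.31795)
r₃ = r₁×r₂ = (-0.37020,-0.21553,+0.90360); SVD([r₁ r₂ r₃]) → R = UVᵀ:
  R  [+0.89676 +0.24244 -0.37020]
  R  [-0.33677 +0.91659 -0.21553]
  R  [+0.28707 +0.31795 +0.90360]
t = (+0.02562, -0.12411, +0.53642) m
tr R = 2.716947; θ = arccos((tr R − 1)/2) = 0.538511 rad = 30.854°
axis k = ((R−Rᵀ)₃₂, (R−Rᵀ)₁₃, (R−Rᵀ)₂₁) / (2 sinθ) = (+0.520111, -0.640792, -0.564686)
rvec = θ·k = (+0.280085, -0.345074, -0.304089)

rvec=(0.2801, -0.3451, -0.3041) tvec=(0.0256, -0.1241, 0.5364)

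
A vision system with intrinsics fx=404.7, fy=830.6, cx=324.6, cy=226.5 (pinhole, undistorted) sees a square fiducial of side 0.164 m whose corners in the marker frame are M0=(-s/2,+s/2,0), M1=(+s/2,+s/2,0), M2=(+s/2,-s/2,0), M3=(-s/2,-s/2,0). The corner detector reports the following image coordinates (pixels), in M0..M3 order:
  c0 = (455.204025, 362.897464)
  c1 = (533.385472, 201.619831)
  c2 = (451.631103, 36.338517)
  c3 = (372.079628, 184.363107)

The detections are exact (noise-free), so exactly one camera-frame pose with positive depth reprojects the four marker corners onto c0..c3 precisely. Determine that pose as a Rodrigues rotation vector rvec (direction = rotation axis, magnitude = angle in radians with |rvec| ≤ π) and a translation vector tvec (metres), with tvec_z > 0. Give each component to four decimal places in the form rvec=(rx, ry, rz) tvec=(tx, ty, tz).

rvec=(-0.1717, -0.1182, -0.7366) tvec=(0.1825, -0.0231, 0.5738)

Intrinsics K: fx=404.7, fy=830.6, cx=324.6, cy=226.5
Marker side s = 0.164 m; corners in marker frame (Z=0):
  M0 = (-0.0820, +0.0820, 0)
  M1 = (+0.0820, +0.0820, 0)
  M2 = (+0.0820, -0.0820, 0)
  M3 = (-0.0820, -0.0820, 0)
Detected image corners:
  c0 = (455.204025, 362.897464) px
  c1 = (533.385472, 201.619831) px
  c2 = (451.631103, 36.338517) px
  c3 = (372.079628, 184.363107) px
Planar DLT: solve 8×8 A·h = b for H (H[2,2]=1):
  H  [+612.97571 +412.57543 +453.34578]
  H  [-885.13816 +1008.25692 +193.05707]
  H  [+0.29137 -0.19865 +1.00000]
B = K⁻¹H; ‖b₁‖=1.742697, ‖b₂‖=1.742697; λ = 2/(‖b₁‖+‖b₂‖) = 0.573823, sign → tz>0 ⇒ λ=+0.573823
r₁ = λ·B[:,0] = (+0.73503,-0.65709,+0.16720); r₂ = λ·B[:,1] = (+0.67642,+0.72764,-0.11399)
r₃ = r₁×r₂ = (-0.04676,+0.19688,+0.97931); SVD([r₁ r₂ r₃]) → R = UVᵀ:
  R  [+0.73503 +0.67642 -0.04676]
  R  [-0.65709 +0.72764 +0.19688]
  R  [+0.16720 -0.11399 +0.97931]
t = (+0.18255, -0.02310, +0.57382) m
tr R = 2.441986; θ = arccos((tr R − 1)/2) = 0.765562 rad = 43.863°
axis k = ((R−Rᵀ)₃₂, (R−Rᵀ)₁₃, (R−Rᵀ)₂₁) / (2 sinθ) = (-0.224314, -0.154381, -0.962211)
rvec = θ·k = (-0.171726, -0.118189, -0.736632)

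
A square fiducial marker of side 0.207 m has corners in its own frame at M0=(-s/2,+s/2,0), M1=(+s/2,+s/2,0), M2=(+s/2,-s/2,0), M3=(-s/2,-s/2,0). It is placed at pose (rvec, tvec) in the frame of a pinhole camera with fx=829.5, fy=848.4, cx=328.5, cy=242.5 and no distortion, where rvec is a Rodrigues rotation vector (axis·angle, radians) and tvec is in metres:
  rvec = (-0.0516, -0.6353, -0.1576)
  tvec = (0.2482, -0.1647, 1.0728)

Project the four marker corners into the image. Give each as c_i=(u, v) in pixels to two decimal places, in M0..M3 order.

Intrinsics K: fx=829.5, fy=848.4, cx=328.5, cy=242.5
Marker side s = 0.207 m; corners in marker frame (Z=0):
  M0 = (-0.1035, +0.1035, 0)
  M1 = (+0.1035, +0.1035, 0)
  M2 = (+0.1035, -0.1035, 0)
  M3 = (-0.1035, -0.1035, 0)
rvec = (-0.0516, -0.6353, -0.1576), |rvec| = θ = 0.65659 rad = 37.620°
Rodrigues: sinθ=0.61042, 1−cosθ=0.20792; R = I + sinθ·[k]× + (1−cosθ)·[k]×²:
    [+0.79336 +0.16233 -0.58670]
    [-0.13071 +0.98674 +0.09626]
    [+0.59455 +0.00032 +0.80406]
t = (0.2482, -0.1647, 1.0728) m
M0: Pc = R·M0+t = (+0.18289, -0.04904, +1.01130); u = 829.5·(+0.18289)/1.01130 + 328.5 = 478.5107, v = 848.4·(-0.04904)/1.01130 + 242.5 = 201.3554
M1: Pc = R·M1+t = (+0.34711, -0.07610, +1.13437); u = 829.5·(+0.34711)/1.13437 + 328.5 = 582.3251, v = 848.4·(-0.07610)/1.13437 + 242.5 = 185.5837
M2: Pc = R·M2+t = (+0.31351, -0.28036, +1.13430); u = 829.5·(+0.31351)/1.13430 + 328.5 = 557.7671, v = 848.4·(-0.28036)/1.13430 + 242.5 = 32.8086
M3: Pc = R·M3+t = (+0.14929, -0.25330, +1.01123); u = 829.5·(+0.14929)/1.01123 + 328.5 = 450.9572, v = 848.4·(-0.25330)/1.01123 + 242.5 = 29.9879

c0=(478.51, 201.36) c1=(582.33, 185.58) c2=(557.77, 32.81) c3=(450.96, 29.99)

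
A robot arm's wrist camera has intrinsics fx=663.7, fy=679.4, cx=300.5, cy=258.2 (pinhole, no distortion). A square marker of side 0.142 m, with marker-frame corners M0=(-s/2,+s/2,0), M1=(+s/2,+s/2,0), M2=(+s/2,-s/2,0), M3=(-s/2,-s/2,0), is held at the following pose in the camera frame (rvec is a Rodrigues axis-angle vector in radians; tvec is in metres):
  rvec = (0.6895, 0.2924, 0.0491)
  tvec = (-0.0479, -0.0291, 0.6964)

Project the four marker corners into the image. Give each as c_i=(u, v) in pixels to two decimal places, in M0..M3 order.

Intrinsics K: fx=663.7, fy=679.4, cx=300.5, cy=258.2
Marker side s = 0.142 m; corners in marker frame (Z=0):
  M0 = (-0.0710, +0.0710, 0)
  M1 = (+0.0710, +0.0710, 0)
  M2 = (+0.0710, -0.0710, 0)
  M3 = (-0.0710, -0.0710, 0)
rvec = (0.6895, 0.2924, 0.0491), |rvec| = θ = 0.75055 rad = 43.003°
Rodrigues: sinθ=0.68204, 1−cosθ=0.26868; R = I + sinθ·[k]× + (1−cosθ)·[k]×²:
    [+0.95807 +0.05154 +0.28186]
    [+0.14078 +0.77210 -0.61972]
    [-0.24956 +0.63341 +0.73247]
t = (-0.0479, -0.0291, 0.6964) m
M0: Pc = R·M0+t = (-0.11226, +0.01572, +0.75909); u = 663.7·(-0.11226)/0.75909 + 300.5 = 202.3441, v = 679.4·(+0.01572)/0.75909 + 258.2 = 272.2728
M1: Pc = R·M1+t = (+0.02378, +0.03571, +0.72365); u = 663.7·(+0.02378)/0.72365 + 300.5 = 322.3122, v = 679.4·(+0.03571)/0.72365 + 258.2 = 291.7301
M2: Pc = R·M2+t = (+0.01646, -0.07392, +0.63371); u = 663.7·(+0.01646)/0.63371 + 300.5 = 317.7427, v = 679.4·(-0.07392)/0.63371 + 258.2 = 178.9465
M3: Pc = R·M3+t = (-0.11958, -0.09391, +0.66915); u = 663.7·(-0.11958)/0.66915 + 300.5 = 181.8908, v = 679.4·(-0.09391)/0.66915 + 258.2 = 162.8468

c0=(202.34, 272.27) c1=(322.31, 291.73) c2=(317.74, 178.95) c3=(181.89, 162.85)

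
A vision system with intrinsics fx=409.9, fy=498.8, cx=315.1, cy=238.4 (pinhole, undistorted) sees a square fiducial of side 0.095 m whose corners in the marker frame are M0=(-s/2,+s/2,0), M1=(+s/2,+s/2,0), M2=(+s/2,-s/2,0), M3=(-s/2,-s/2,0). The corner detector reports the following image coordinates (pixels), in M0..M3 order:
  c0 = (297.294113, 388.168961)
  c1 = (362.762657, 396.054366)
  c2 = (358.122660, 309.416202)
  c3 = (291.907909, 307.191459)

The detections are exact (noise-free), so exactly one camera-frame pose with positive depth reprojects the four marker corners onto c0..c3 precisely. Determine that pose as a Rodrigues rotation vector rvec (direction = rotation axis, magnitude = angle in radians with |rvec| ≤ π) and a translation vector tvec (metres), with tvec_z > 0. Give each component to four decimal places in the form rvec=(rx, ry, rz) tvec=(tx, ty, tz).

Intrinsics K: fx=409.9, fy=498.8, cx=315.1, cy=238.4
Marker side s = 0.095 m; corners in marker frame (Z=0):
  M0 = (-0.0475, +0.0475, 0)
  M1 = (+0.0475, +0.0475, 0)
  M2 = (+0.0475, -0.0475, 0)
  M3 = (-0.0475, -0.0475, 0)
Detected image corners:
  c0 = (297.294113, 388.168961) px
  c1 = (362.762657, 396.054366) px
  c2 = (358.122660, 309.416202) px
  c3 = (291.907909, 307.191459) px
Planar DLT: solve 8×8 A·h = b for H (H[2,2]=1):
  H  [+456.73312 +109.96886 +326.41435]
  H  [-199.21418 +942.18408 +350.46792]
  H  [-0.72149 +0.17423 +1.00000]
B = K⁻¹H; ‖b₁‖=1.818983, ‖b₂‖=1.818983; λ = 2/(‖b₁‖+‖b₂‖) = 0.549758, sign → tz>0 ⇒ λ=+0.549758
r₁ = λ·B[:,0] = (+0.91748,-0.02999,-0.39665); r₂ = λ·B[:,1] = (+0.07386,+0.99266,+0.09579)
r₃ = r₁×r₂ = (+0.39086,-0.11718,+0.91296); SVD([r₁ r₂ r₃]) → R = UVᵀ:
  R  [+0.91748 +0.07386 +0.39086]
  R  [-0.02999 +0.99266 -0.11718]
  R  [-0.39665 +0.09579 +0.91296]
t = (+0.01517, +0.12352, +0.54976) m
tr R = 2.823101; θ = arccos((tr R − 1)/2) = 0.423758 rad = 24.280°
axis k = ((R−Rᵀ)₃₂, (R−Rᵀ)₁₃, (R−Rᵀ)₂₁) / (2 sinθ) = (+0.258959, +0.957598, -0.126278)
rvec = θ·k = (+0.109736, +0.405790, -0.053511)

rvec=(0.1097, 0.4058, -0.0535) tvec=(0.0152, 0.1235, 0.5498)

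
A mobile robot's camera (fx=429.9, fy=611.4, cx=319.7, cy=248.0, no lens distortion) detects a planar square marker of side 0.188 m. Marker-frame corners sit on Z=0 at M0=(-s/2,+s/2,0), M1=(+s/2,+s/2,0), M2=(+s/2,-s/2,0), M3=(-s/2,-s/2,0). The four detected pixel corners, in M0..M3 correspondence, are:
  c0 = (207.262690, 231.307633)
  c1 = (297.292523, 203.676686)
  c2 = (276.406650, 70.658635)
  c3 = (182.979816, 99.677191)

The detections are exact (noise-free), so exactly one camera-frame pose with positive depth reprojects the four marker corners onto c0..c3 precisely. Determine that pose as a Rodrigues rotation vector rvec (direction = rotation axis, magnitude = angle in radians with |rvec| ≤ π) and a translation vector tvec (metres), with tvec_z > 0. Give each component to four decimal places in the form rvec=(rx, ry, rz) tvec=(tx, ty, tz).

Intrinsics K: fx=429.9, fy=611.4, cx=319.7, cy=248.0
Marker side s = 0.188 m; corners in marker frame (Z=0):
  M0 = (-0.0940, +0.0940, 0)
  M1 = (+0.0940, +0.0940, 0)
  M2 = (+0.0940, -0.0940, 0)
  M3 = (-0.0940, -0.0940, 0)
Detected image corners:
  c0 = (207.262690, 231.307633) px
  c1 = (297.292523, 203.676686) px
  c2 = (276.406650, 70.658635) px
  c3 = (182.979816, 99.677191) px
Planar DLT: solve 8×8 A·h = b for H (H[2,2]=1):
  H  [+484.63037 +168.37853 +241.14214]
  H  [-152.55106 +734.13953 +152.59215]
  H  [-0.01293 +0.20017 +1.00000]
B = K⁻¹H; ‖b₁‖=1.162942, ‖b₂‖=1.162942; λ = 2/(‖b₁‖+‖b₂‖) = 0.859888, sign → tz>0 ⇒ λ=+0.859888
r₁ = λ·B[:,0] = (+0.97763,-0.21004,-0.01112); r₂ = λ·B[:,1] = (+0.20879,+0.96269,+0.17212)
r₃ = r₁×r₂ = (-0.02545,-0.17059,+0.98501); SVD([r₁ r₂ r₃]) → R = UVᵀ:
  R  [+0.97763 +0.20879 -0.02545]
  R  [-0.21004 +0.96269 -0.17059]
  R  [-0.01112 +0.17212 +0.98501]
t = (-0.15713, -0.13418, +0.85989) m
tr R = 2.925336; θ = arccos((tr R − 1)/2) = 0.274104 rad = 15.705°
axis k = ((R−Rᵀ)₃₂, (R−Rᵀ)₁₃, (R−Rᵀ)₂₁) / (2 sinθ) = (+0.633057, -0.026467, -0.773652)
rvec = θ·k = (+0.173524, -0.007255, -0.212061)

rvec=(0.1735, -0.0073, -0.2121) tvec=(-0.1571, -0.1342, 0.8599)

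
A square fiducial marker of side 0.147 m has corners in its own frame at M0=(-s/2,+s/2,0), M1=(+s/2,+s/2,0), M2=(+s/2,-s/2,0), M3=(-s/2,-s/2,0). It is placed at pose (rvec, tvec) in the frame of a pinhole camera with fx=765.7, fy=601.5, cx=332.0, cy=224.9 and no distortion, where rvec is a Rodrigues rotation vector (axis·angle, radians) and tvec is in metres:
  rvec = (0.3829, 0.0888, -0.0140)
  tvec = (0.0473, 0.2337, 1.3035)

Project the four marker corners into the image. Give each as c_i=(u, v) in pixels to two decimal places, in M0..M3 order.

Intrinsics K: fx=765.7, fy=601.5, cx=332.0, cy=224.9
Marker side s = 0.147 m; corners in marker frame (Z=0):
  M0 = (-0.0735, +0.0735, 0)
  M1 = (+0.0735, +0.0735, 0)
  M2 = (+0.0735, -0.0735, 0)
  M3 = (-0.0735, -0.0735, 0)
rvec = (0.3829, 0.0888, -0.0140), |rvec| = θ = 0.39331 rad = 22.535°
Rodrigues: sinθ=0.38325, 1−cosθ=0.07635; R = I + sinθ·[k]× + (1−cosθ)·[k]×²:
    [+0.99601 +0.03042 +0.08388]
    [+0.00314 +0.92754 -0.37372]
    [-0.08917 +0.37249 +0.92374]
t = (0.0473, 0.2337, 1.3035) m
M0: Pc = R·M0+t = (-0.02367, +0.30164, +1.33743); u = 765.7·(-0.02367)/1.33743 + 332.0 = 318.4482, v = 601.5·(+0.30164)/1.33743 + 224.9 = 360.5617
M1: Pc = R·M1+t = (+0.12274, +0.30210, +1.32432); u = 765.7·(+0.12274)/1.32432 + 332.0 = 402.9678, v = 601.5·(+0.30210)/1.32432 + 224.9 = 362.1142
M2: Pc = R·M2+t = (+0.11827, +0.16576, +1.26957); u = 765.7·(+0.11827)/1.26957 + 332.0 = 403.3312, v = 601.5·(+0.16576)/1.26957 + 224.9 = 303.4328
M3: Pc = R·M3+t = (-0.02814, +0.16530, +1.28268); u = 765.7·(-0.02814)/1.28268 + 332.0 = 315.1999, v = 601.5·(+0.16530)/1.28268 + 224.9 = 302.4137

c0=(318.45, 360.56) c1=(402.97, 362.11) c2=(403.33, 303.43) c3=(315.20, 302.41)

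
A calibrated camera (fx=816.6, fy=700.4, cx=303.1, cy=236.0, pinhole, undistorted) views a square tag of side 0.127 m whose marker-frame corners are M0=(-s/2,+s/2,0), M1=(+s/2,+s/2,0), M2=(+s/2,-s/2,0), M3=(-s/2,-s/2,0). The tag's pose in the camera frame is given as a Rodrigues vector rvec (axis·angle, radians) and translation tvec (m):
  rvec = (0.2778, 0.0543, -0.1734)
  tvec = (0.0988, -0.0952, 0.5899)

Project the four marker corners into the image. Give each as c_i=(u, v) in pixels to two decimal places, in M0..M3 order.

Intrinsics K: fx=816.6, fy=700.4, cx=303.1, cy=236.0
Marker side s = 0.127 m; corners in marker frame (Z=0):
  M0 = (-0.0635, +0.0635, 0)
  M1 = (+0.0635, +0.0635, 0)
  M2 = (+0.0635, -0.0635, 0)
  M3 = (-0.0635, -0.0635, 0)
rvec = (0.2778, 0.0543, -0.1734), |rvec| = θ = 0.33195 rad = 19.019°
Rodrigues: sinθ=0.32588, 1−cosθ=0.05459; R = I + sinθ·[k]× + (1−cosθ)·[k]×²:
    [+0.98364 +0.17771 +0.02944]
    [-0.16276 +0.94687 -0.27739]
    [-0.07717 +0.26806 +0.96031]
t = (0.0988, -0.0952, 0.5899) m
M0: Pc = R·M0+t = (+0.04762, -0.02474, +0.61182); u = 816.6·(+0.04762)/0.61182 + 303.1 = 366.6625, v = 700.4·(-0.02474)/0.61182 + 236.0 = 207.6800
M1: Pc = R·M1+t = (+0.17255, -0.04541, +0.60202); u = 816.6·(+0.17255)/0.60202 + 303.1 = 537.1462, v = 700.4·(-0.04541)/0.60202 + 236.0 = 183.1706
M2: Pc = R·M2+t = (+0.14998, -0.16566, +0.56798); u = 816.6·(+0.14998)/0.56798 + 303.1 = 518.7268, v = 700.4·(-0.16566)/0.56798 + 236.0 = 31.7150
M3: Pc = R·M3+t = (+0.02505, -0.14499, +0.57778); u = 816.6·(+0.02505)/0.57778 + 303.1 = 338.5104, v = 700.4·(-0.14499)/0.57778 + 236.0 = 60.2377

c0=(366.66, 207.68) c1=(537.15, 183.17) c2=(518.73, 31.71) c3=(338.51, 60.24)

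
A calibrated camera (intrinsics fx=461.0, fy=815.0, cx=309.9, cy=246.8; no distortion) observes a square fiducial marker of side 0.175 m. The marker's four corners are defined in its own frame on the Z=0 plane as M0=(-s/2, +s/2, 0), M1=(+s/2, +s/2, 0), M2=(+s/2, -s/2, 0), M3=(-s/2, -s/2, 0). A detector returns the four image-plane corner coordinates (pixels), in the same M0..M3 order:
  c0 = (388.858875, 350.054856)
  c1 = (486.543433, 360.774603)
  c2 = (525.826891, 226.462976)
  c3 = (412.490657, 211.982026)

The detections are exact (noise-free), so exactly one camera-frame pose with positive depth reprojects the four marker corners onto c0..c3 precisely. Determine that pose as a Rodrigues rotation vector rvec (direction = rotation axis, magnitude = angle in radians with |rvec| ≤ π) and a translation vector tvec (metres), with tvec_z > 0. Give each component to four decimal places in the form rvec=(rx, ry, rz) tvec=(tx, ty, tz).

rvec=(0.7168, -0.0310, 0.0865) tvec=(0.2327, 0.0422, 0.7519)

Intrinsics K: fx=461.0, fy=815.0, cx=309.9, cy=246.8
Marker side s = 0.175 m; corners in marker frame (Z=0):
  M0 = (-0.0875, +0.0875, 0)
  M1 = (+0.0875, +0.0875, 0)
  M2 = (+0.0875, -0.0875, 0)
  M3 = (-0.0875, -0.0875, 0)
Detected image corners:
  c0 = (388.858875, 350.054856) px
  c1 = (486.543433, 360.774603) px
  c2 = (525.826891, 226.462976) px
  c3 = (412.490657, 211.982026) px
Planar DLT: solve 8×8 A·h = b for H (H[2,2]=1):
  H  [+634.53888 +214.74340 +452.58825]
  H  [+93.37981 +1028.33828 +292.54922]
  H  [+0.07725 +0.87070 +1.00000]
B = K⁻¹H; ‖b₁‖=1.329888, ‖b₂‖=1.329888; λ = 2/(‖b₁‖+‖b₂‖) = 0.751943, sign → tz>0 ⇒ λ=+0.751943
r₁ = λ·B[:,0] = (+0.99595,+0.06856,+0.05809); r₂ = λ·B[:,1] = (-0.08985,+0.75051,+0.65472)
r₃ = r₁×r₂ = (+0.00129,-0.65729,+0.75364); SVD([r₁ r₂ r₃]) → R = UVᵀ:
  R  [+0.99595 -0.08985 +0.00129]
  R  [+0.06856 +0.75051 -0.65729]
  R  [+0.05809 +0.65472 +0.75364]
t = (+0.23274, +0.04221, +0.75194) m
tr R = 2.500101; θ = arccos((tr R − 1)/2) = 0.722658 rad = 41.405°
axis k = ((R−Rᵀ)₃₂, (R−Rᵀ)₁₃, (R−Rᵀ)₂₁) / (2 sinθ) = (+0.991873, -0.042939, +0.119764)
rvec = θ·k = (+0.716785, -0.031030, +0.086548)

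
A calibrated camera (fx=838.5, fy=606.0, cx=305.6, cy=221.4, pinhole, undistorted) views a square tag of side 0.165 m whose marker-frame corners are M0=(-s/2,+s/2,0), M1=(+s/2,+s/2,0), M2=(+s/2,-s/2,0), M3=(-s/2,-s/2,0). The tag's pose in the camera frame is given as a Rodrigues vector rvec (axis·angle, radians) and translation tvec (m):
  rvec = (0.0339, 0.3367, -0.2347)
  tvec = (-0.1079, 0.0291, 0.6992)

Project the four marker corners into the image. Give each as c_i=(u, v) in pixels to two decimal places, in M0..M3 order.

Intrinsics K: fx=838.5, fy=606.0, cx=305.6, cy=221.4
Marker side s = 0.165 m; corners in marker frame (Z=0):
  M0 = (-0.0825, +0.0825, 0)
  M1 = (+0.0825, +0.0825, 0)
  M2 = (+0.0825, -0.0825, 0)
  M3 = (-0.0825, -0.0825, 0)
rvec = (0.0339, 0.3367, -0.2347), |rvec| = θ = 0.41183 rad = 23.596°
Rodrigues: sinθ=0.40028, 1−cosθ=0.08361; R = I + sinθ·[k]× + (1−cosθ)·[k]×²:
    [+0.91696 +0.23375 +0.32334]
    [-0.22249 +0.97228 -0.07191]
    [-0.33119 -0.00601 +0.94355]
t = (-0.1079, 0.0291, 0.6992) m
M0: Pc = R·M0+t = (-0.16426, +0.12767, +0.72603); u = 838.5·(-0.16426)/0.72603 + 305.6 = 115.8881, v = 606.0·(+0.12767)/0.72603 + 221.4 = 327.9625
M1: Pc = R·M1+t = (-0.01297, +0.09096, +0.67138); u = 838.5·(-0.01297)/0.67138 + 305.6 = 289.4057, v = 606.0·(+0.09096)/0.67138 + 221.4 = 303.4994
M2: Pc = R·M2+t = (-0.05154, -0.06947, +0.67237); u = 838.5·(-0.05154)/0.67237 + 305.6 = 241.3317, v = 606.0·(-0.06947)/0.67237 + 221.4 = 158.7887
M3: Pc = R·M3+t = (-0.20283, -0.03276, +0.72702); u = 838.5·(-0.20283)/0.72702 + 305.6 = 71.6640, v = 606.0·(-0.03276)/0.72702 + 221.4 = 194.0956

c0=(115.89, 327.96) c1=(289.41, 303.50) c2=(241.33, 158.79) c3=(71.66, 194.10)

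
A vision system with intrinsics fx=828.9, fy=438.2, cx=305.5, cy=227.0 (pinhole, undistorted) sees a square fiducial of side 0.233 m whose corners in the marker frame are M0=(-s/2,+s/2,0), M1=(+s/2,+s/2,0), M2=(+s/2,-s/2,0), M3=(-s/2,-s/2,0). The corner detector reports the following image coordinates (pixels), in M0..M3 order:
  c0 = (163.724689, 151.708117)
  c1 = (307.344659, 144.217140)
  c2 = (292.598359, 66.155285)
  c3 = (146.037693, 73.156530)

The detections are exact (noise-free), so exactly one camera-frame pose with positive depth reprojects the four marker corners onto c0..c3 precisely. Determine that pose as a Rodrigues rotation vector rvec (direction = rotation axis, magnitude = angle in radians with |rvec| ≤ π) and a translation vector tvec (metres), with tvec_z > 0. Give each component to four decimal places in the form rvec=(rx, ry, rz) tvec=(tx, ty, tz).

rvec=(0.1082, -0.0517, -0.1043) tvec=(-0.1245, -0.3571, 1.3280)

Intrinsics K: fx=828.9, fy=438.2, cx=305.5, cy=227.0
Marker side s = 0.233 m; corners in marker frame (Z=0):
  M0 = (-0.1165, +0.1165, 0)
  M1 = (+0.1165, +0.1165, 0)
  M2 = (+0.1165, -0.1165, 0)
  M3 = (-0.1165, -0.1165, 0)
Detected image corners:
  c0 = (163.724689, 151.708117) px
  c1 = (307.344659, 144.217140) px
  c2 = (292.598359, 66.155285) px
  c3 = (146.037693, 73.156530) px
Planar DLT: solve 8×8 A·h = b for H (H[2,2]=1):
  H  [+630.49794 +88.47934 +227.79673]
  H  [-27.35180 +345.12116 +109.17387]
  H  [+0.03453 +0.08313 +1.00000]
B = K⁻¹H; ‖b₁‖=0.753008, ‖b₂‖=0.753008; λ = 2/(‖b₁‖+‖b₂‖) = 1.328007, sign → tz>0 ⇒ λ=+1.328007
r₁ = λ·B[:,0] = (+0.99324,-0.10665,+0.04586); r₂ = λ·B[:,1] = (+0.10107,+0.98874,+0.11039)
r₃ = r₁×r₂ = (-0.05712,-0.10501,+0.99283); SVD([r₁ r₂ r₃]) → R = UVᵀ:
  R  [+0.99324 +0.10107 -0.05712]
  R  [-0.10665 +0.98874 -0.10501]
  R  [+0.04586 +0.11039 +0.99283]
t = (-0.12449, -0.35708, +1.32801) m
tr R = 2.974803; θ = arccos((tr R − 1)/2) = 0.158901 rad = 9.104°
axis k = ((R−Rᵀ)₃₂, (R−Rᵀ)₁₃, (R−Rᵀ)₂₁) / (2 sinθ) = (+0.680660, -0.325400, -0.656366)
rvec = θ·k = (+0.108158, -0.051706, -0.104297)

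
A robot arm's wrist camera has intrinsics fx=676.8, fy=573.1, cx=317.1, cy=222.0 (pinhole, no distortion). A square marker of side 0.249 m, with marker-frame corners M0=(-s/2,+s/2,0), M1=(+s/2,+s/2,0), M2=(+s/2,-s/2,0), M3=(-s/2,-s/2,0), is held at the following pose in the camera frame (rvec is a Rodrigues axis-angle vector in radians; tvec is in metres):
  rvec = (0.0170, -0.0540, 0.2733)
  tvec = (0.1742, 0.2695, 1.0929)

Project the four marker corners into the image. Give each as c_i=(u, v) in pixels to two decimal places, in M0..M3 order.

c0=(330.08, 409.58) c1=(477.08, 442.13) c2=(518.88, 317.55) c3=(372.09, 283.34)

Intrinsics K: fx=676.8, fy=573.1, cx=317.1, cy=222.0
Marker side s = 0.249 m; corners in marker frame (Z=0):
  M0 = (-0.1245, +0.1245, 0)
  M1 = (+0.1245, +0.1245, 0)
  M2 = (+0.1245, -0.1245, 0)
  M3 = (-0.1245, -0.1245, 0)
rvec = (0.0170, -0.0540, 0.2733), |rvec| = θ = 0.27910 rad = 15.991°
Rodrigues: sinθ=0.27549, 1−cosθ=0.03870; R = I + sinθ·[k]× + (1−cosθ)·[k]×²:
    [+0.96145 -0.27022 -0.05099]
    [+0.26931 +0.96275 -0.02411]
    [+0.05561 +0.00945 +0.99841]
t = (0.1742, 0.2695, 1.0929) m
M0: Pc = R·M0+t = (+0.02086, +0.35583, +1.08715); u = 676.8·(+0.02086)/1.08715 + 317.1 = 330.0846, v = 573.1·(+0.35583)/1.08715 + 222.0 = 409.5801
M1: Pc = R·M1+t = (+0.26026, +0.42289, +1.10100); u = 676.8·(+0.26026)/1.10100 + 317.1 = 477.0840, v = 573.1·(+0.42289)/1.10100 + 222.0 = 442.1265
M2: Pc = R·M2+t = (+0.32754, +0.18317, +1.09865); u = 676.8·(+0.32754)/1.09865 + 317.1 = 518.8763, v = 573.1·(+0.18317)/1.09865 + 222.0 = 317.5472
M3: Pc = R·M3+t = (+0.08814, +0.11611, +1.08480); u = 676.8·(+0.08814)/1.08480 + 317.1 = 372.0915, v = 573.1·(+0.11611)/1.08480 + 222.0 = 283.3401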